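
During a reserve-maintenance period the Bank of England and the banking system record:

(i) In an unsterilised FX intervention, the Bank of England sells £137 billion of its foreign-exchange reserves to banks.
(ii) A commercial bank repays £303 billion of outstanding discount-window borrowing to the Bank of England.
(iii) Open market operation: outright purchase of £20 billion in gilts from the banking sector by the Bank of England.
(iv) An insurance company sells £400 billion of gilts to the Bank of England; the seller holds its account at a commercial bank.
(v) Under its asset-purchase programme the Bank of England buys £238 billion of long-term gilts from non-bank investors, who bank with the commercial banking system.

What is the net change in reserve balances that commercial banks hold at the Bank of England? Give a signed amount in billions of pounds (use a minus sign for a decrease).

+£218 billion

Bank of England balance sheet:
  Assets:      Securities +£658B, Loans to banks −£303B, Foreign assets −£137B
  Liabilities: Bank reserves +£218B
So the change in reserve balances that commercial banks hold at the Bank of England is +£218 billion.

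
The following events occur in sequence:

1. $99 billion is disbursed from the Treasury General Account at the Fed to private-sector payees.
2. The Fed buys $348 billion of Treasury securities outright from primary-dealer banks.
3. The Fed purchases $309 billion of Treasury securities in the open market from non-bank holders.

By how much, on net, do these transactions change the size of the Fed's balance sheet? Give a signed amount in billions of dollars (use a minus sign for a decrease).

Government spending $99 billion: only the composition of liabilities changes → 0.
OMO purchase (from banks) $348 billion: a Fed asset is acquired → +$348B.
Asset purchase (from non-banks) $309 billion: a Fed asset is acquired → +$309B.
Net: 0 + 348 + 309 = +$657 billion.

+$657 billion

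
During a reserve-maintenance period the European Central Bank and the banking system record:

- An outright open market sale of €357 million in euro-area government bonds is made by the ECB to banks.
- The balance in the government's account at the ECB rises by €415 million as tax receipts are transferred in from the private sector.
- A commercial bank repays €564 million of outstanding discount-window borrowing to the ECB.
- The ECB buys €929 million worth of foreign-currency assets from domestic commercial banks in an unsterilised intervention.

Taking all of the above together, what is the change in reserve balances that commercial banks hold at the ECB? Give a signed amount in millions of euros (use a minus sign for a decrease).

OMO sale (to banks) €357 million: the buying banks pay out of their reserve balances → −€357M.
Government account inflow €415 million: funds move from bank reserves into the government account → −€415M.
Discount-window repayment €564 million: repayment is debited from reserves → −€564M.
FX purchase €929 million: the ECB pays by crediting reserve accounts → +€929M.
Net: −357 − 415 − 564 + 929 = -€407 million.

-€407 million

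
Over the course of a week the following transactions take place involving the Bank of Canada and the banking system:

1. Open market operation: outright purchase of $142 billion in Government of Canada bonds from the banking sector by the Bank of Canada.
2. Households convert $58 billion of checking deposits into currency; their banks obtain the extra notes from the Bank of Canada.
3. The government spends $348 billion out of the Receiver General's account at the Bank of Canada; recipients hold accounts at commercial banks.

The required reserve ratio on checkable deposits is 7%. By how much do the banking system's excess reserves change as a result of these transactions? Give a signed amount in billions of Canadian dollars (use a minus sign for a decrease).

OMO purchase (from banks) $142 billion: reserves +$142B, deposits 0.
Currency withdrawal $58 billion: reserves −$58B, deposits −$58B.
Government spending $348 billion: reserves +$348B, deposits +$348B.
Totals: Δreserves = +$432B, Δdeposits = +$290B.
Δrequired reserves = 7% × +$290B = +$20.3B.
Δexcess reserves = Δreserves − Δrequired = +$432B − (+$20.3B) = +$411.7 billion.

+$411.7 billion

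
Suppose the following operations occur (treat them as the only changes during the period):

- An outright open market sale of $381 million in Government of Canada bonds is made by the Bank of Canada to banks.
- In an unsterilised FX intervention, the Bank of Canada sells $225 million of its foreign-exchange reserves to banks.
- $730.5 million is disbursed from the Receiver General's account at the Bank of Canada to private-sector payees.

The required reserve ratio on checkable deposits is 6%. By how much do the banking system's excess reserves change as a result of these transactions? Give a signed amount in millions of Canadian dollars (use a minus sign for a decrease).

OMO sale (to banks) $381 million: reserves −$381M, deposits 0.
FX sale $225 million: reserves −$225M, deposits 0.
Government spending $730.5 million: reserves +$730.5M, deposits +$730.5M.
Totals: Δreserves = +$124.5M, Δdeposits = +$730.5M.
Δrequired reserves = 6% × +$730.5M = +$43.83M.
Δexcess reserves = Δreserves − Δrequired = +$124.5M − (+$43.83M) = +$80.67 million.

+$80.67 million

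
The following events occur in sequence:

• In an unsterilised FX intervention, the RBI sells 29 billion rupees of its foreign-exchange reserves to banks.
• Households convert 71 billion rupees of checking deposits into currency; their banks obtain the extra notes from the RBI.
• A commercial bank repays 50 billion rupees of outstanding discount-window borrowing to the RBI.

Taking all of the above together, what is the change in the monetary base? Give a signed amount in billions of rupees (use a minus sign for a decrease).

RBI balance sheet:
  Assets:      Loans to banks −50B, Foreign assets −29B
  Liabilities: Bank reserves −150B, Currency in circulation +71B
Commercial banking system:
  Assets:      Reserves at CB −150B, Foreign assets +29B
  Liabilities: Checkable deposits −71B, Borrowings from CB −50B
Monetary base = currency + reserves: +71B + (−150B) = -79 billion.

-79 billion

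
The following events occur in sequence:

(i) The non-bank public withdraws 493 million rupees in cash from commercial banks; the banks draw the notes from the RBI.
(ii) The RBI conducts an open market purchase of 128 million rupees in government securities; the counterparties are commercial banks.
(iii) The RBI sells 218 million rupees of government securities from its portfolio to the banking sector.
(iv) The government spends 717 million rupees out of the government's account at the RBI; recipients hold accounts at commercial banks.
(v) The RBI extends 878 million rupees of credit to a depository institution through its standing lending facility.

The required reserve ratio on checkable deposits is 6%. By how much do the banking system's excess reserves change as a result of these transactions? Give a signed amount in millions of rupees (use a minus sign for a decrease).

+998.56 million

Currency withdrawal 493 million rupees: reserves −493M, deposits −493M.
OMO purchase (from banks) 128 million rupees: reserves +128M, deposits 0.
OMO sale (to banks) 218 million rupees: reserves −218M, deposits 0.
Government spending 717 million rupees: reserves +717M, deposits +717M.
Discount-window loan 878 million rupees: reserves +878M, deposits 0.
Totals: Δreserves = +1012M, Δdeposits = +224M.
Δrequired reserves = 6% × +224M = +13.44M.
Δexcess reserves = Δreserves − Δrequired = +1012M − (+13.44M) = +998.56 million.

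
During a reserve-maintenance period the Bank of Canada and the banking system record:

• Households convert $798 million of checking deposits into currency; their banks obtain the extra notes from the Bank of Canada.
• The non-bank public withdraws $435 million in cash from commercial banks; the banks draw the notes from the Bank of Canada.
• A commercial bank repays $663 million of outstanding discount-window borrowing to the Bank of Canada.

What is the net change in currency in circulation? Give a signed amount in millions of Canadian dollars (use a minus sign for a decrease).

Currency withdrawal $798 million: notes leave the central bank → +$798M.
Currency withdrawal $435 million: notes leave the central bank → +$435M.
Discount-window repayment $663 million: no currency enters or leaves circulation → 0.
Net: 798 + 435 + 0 = +$1233 million.

+$1233 million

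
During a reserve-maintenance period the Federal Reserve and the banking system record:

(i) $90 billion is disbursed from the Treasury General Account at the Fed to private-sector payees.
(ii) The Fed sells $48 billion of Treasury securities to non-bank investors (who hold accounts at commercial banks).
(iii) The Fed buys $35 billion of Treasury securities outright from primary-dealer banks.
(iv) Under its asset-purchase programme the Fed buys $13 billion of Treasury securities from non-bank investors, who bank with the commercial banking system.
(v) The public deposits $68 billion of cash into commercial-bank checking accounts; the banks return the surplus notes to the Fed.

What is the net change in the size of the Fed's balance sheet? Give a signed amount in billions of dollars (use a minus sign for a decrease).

$0 (no change)

Government spending $90 billion: only the composition of liabilities changes → 0.
Asset sale (to non-banks) $48 billion: a Fed asset is shed → −$48B.
OMO purchase (from banks) $35 billion: a Fed asset is acquired → +$35B.
Asset purchase (from non-banks) $13 billion: a Fed asset is acquired → +$13B.
Currency deposit $68 billion: only the composition of liabilities changes → 0.
Net: 0 − 48 + 35 + 13 + 0 = $0 (no change).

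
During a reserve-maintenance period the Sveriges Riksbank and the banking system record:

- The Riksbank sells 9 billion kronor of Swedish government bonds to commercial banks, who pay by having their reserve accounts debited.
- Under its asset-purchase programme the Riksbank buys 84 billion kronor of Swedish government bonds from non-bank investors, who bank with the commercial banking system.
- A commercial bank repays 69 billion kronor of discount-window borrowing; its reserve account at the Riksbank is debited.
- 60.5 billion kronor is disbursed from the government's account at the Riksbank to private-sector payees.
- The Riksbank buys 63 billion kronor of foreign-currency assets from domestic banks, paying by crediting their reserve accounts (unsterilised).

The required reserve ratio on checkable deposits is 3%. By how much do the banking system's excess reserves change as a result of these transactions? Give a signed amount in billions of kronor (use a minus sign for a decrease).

OMO sale (to banks) 9 billion kronor: reserves −9B, deposits 0.
Asset purchase (from non-banks) 84 billion kronor: reserves +84B, deposits +84B.
Discount-window repayment 69 billion kronor: reserves −69B, deposits 0.
Government spending 60.5 billion kronor: reserves +60.5B, deposits +60.5B.
FX purchase 63 billion kronor: reserves +63B, deposits 0.
Totals: Δreserves = +129.5B, Δdeposits = +144.5B.
Δrequired reserves = 3% × +144.5B = +4.335B.
Δexcess reserves = Δreserves − Δrequired = +129.5B − (+4.335B) = +125.165 billion.

+125.165 billion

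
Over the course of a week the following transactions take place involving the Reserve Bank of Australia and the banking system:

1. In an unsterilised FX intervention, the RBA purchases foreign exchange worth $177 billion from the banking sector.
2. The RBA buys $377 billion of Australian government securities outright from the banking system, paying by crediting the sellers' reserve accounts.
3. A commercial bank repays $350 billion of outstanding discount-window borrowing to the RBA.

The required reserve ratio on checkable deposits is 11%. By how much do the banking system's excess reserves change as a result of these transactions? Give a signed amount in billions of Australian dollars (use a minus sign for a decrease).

FX purchase $177 billion: reserves +$177B, deposits 0.
OMO purchase (from banks) $377 billion: reserves +$377B, deposits 0.
Discount-window repayment $350 billion: reserves −$350B, deposits 0.
Totals: Δreserves = +$204B, Δdeposits = 0.
Δrequired reserves = 11% × 0 = 0.
Δexcess reserves = Δreserves − Δrequired = +$204B − (0) = +$204 billion.

+$204 billion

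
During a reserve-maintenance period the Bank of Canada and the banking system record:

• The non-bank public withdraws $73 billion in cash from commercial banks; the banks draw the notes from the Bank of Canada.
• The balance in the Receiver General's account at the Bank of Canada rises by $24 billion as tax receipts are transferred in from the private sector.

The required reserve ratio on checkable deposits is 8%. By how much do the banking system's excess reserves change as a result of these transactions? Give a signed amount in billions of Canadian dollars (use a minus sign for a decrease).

Currency withdrawal $73 billion: reserves −$73B, deposits −$73B.
Government account inflow $24 billion: reserves −$24B, deposits −$24B.
Totals: Δreserves = −$97B, Δdeposits = −$97B.
Δrequired reserves = 8% × −$97B = −$7.76B.
Δexcess reserves = Δreserves − Δrequired = −$97B − (−$7.76B) = -$89.24 billion.

-$89.24 billion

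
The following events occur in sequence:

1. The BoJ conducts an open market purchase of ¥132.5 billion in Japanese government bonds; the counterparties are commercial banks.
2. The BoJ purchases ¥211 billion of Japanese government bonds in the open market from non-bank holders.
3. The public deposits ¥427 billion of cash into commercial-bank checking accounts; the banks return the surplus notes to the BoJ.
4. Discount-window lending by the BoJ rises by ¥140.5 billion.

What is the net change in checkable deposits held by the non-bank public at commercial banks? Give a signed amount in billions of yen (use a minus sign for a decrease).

+¥638 billion

BoJ balance sheet:
  Assets:      Securities +¥343.5B, Loans to banks +¥140.5B
  Liabilities: Bank reserves +¥911B, Currency in circulation −¥427B
Commercial banking system:
  Assets:      Reserves at CB +¥911B, Securities −¥132.5B
  Liabilities: Checkable deposits +¥638B, Borrowings from CB +¥140.5B
So the change in checkable deposits held by the non-bank public at commercial banks is +¥638 billion.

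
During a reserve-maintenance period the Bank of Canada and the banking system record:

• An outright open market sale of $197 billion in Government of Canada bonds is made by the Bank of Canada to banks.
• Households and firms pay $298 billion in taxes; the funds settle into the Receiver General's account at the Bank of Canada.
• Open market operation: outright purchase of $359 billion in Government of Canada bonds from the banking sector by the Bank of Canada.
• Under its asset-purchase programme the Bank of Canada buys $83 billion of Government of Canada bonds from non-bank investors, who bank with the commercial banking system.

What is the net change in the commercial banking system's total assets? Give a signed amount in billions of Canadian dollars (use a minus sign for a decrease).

-$215 billion

Bank of Canada balance sheet:
  Assets:      Securities +$245B
  Liabilities: Bank reserves −$53B, Government deposits +$298B
Commercial banking system:
  Assets:      Reserves at CB −$53B, Securities −$162B
  Liabilities: Checkable deposits −$215B
Change in total bank assets = -$215 billion.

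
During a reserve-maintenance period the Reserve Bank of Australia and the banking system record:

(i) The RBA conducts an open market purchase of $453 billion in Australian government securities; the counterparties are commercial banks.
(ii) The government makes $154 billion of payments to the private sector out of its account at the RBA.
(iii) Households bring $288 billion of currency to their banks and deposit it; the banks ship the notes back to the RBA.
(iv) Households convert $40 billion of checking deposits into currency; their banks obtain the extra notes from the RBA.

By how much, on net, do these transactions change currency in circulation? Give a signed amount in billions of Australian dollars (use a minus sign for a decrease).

OMO purchase (from banks) $453 billion: no currency enters or leaves circulation → 0.
Government spending $154 billion: no currency enters or leaves circulation → 0.
Currency deposit $288 billion: notes return to the central bank → −$288B.
Currency withdrawal $40 billion: notes leave the central bank → +$40B.
Net: 0 + 0 − 288 + 40 = -$248 billion.

-$248 billion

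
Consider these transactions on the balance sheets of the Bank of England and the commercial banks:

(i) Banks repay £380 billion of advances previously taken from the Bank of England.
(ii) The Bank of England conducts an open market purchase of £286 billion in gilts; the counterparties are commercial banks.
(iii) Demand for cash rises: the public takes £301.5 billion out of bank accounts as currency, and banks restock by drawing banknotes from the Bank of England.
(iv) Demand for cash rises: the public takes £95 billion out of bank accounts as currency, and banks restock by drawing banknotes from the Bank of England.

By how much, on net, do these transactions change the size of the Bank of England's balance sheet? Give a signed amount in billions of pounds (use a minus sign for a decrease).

Discount-window repayment £380 billion: a Bank of England asset is shed → −£380B.
OMO purchase (from banks) £286 billion: a Bank of England asset is acquired → +£286B.
Currency withdrawal £301.5 billion: only the composition of liabilities changes → 0.
Currency withdrawal £95 billion: only the composition of liabilities changes → 0.
Net: −380 + 286 + 0 + 0 = -£94 billion.

-£94 billion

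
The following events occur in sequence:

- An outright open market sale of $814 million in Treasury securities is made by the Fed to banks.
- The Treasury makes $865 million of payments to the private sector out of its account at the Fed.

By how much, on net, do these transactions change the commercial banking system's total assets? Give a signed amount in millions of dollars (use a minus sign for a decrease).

Fed balance sheet:
  Assets:      Securities −$814M
  Liabilities: Bank reserves +$51M, Government deposits −$865M
Commercial banking system:
  Assets:      Reserves at CB +$51M, Securities +$814M
  Liabilities: Checkable deposits +$865M
Change in total bank assets = +$865 million.

+$865 million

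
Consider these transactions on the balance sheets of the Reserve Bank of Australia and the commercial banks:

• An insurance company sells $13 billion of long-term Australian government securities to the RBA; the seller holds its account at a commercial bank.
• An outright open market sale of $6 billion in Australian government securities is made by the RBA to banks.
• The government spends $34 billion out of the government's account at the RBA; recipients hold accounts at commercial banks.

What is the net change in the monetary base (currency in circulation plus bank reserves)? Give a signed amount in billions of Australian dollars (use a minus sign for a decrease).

RBA balance sheet:
  Assets:      Securities +$7B
  Liabilities: Bank reserves +$41B, Government deposits −$34B
Monetary base = currency + reserves: 0 + (+$41B) = +$41 billion.

+$41 billion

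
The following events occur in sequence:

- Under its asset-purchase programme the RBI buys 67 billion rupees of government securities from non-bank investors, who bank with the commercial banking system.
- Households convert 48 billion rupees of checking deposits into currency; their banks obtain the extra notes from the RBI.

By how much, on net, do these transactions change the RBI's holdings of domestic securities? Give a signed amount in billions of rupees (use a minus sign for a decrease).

+67 billion

Asset purchase (from non-banks) 67 billion rupees: securities added to the RBI's portfolio → +67B.
Currency withdrawal 48 billion rupees: the RBI's securities portfolio is untouched → 0.
Net: 67 + 0 = +67 billion.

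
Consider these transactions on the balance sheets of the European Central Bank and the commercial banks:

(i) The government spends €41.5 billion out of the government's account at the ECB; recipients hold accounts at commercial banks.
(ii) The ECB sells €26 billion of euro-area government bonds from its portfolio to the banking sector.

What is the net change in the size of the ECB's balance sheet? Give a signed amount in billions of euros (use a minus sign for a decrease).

-€26 billion

Government spending €41.5 billion: only the composition of liabilities changes → 0.
OMO sale (to banks) €26 billion: an ECB asset is shed → −€26B.
Net: 0 − 26 = -€26 billion.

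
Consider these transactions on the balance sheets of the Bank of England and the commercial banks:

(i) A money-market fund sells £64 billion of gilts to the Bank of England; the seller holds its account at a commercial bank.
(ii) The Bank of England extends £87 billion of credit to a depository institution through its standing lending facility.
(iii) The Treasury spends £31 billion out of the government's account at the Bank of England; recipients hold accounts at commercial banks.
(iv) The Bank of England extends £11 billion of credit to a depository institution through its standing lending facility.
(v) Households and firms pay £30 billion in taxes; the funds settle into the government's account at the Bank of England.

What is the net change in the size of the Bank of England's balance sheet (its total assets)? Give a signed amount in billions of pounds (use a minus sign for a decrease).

Bank of England balance sheet:
  Assets:      Securities +£64B, Loans to banks +£98B
  Liabilities: Bank reserves +£163B, Government deposits −£1B
Commercial banking system:
  Assets:      Reserves at CB +£163B
  Liabilities: Checkable deposits +£65B, Borrowings from CB +£98B
Change in total Bank of England assets = +£162 billion.

+£162 billion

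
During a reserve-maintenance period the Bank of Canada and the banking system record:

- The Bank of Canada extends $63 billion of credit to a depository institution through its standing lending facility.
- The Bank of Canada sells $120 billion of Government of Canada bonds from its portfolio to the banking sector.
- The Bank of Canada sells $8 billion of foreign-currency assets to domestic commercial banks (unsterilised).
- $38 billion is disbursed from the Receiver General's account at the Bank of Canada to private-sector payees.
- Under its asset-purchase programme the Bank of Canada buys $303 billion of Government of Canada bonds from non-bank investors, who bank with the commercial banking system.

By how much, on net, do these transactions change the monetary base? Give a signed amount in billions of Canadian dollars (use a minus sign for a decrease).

Discount-window loan $63 billion: Bank of Canada balance sheet expands → +$63B.
OMO sale (to banks) $120 billion: Bank of Canada balance sheet contracts → −$120B.
FX sale $8 billion: Bank of Canada balance sheet contracts → −$8B.
Government spending $38 billion: a non-base liability converts back to reserves → +$38B.
Asset purchase (from non-banks) $303 billion: Bank of Canada balance sheet expands → +$303B.
Net: 63 − 120 − 8 + 38 + 303 = +$276 billion.

+$276 billion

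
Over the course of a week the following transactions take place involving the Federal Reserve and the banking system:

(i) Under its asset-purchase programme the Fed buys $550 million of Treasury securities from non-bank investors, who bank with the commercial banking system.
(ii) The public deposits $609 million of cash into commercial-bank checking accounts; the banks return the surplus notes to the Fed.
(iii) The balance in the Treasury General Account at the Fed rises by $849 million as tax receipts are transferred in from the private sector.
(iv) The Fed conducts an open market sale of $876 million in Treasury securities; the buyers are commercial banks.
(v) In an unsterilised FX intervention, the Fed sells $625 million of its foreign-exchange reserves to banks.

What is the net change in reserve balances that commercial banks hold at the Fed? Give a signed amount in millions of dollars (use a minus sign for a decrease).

Fed balance sheet:
  Assets:      Securities −$326M, Foreign assets −$625M
  Liabilities: Bank reserves −$1191M, Currency in circulation −$609M, Government deposits +$849M
Commercial banking system:
  Assets:      Reserves at CB −$1191M, Securities +$876M, Foreign assets +$625M
  Liabilities: Checkable deposits +$310M
So the change in reserve balances that commercial banks hold at the Fed is -$1191 million.

-$1191 million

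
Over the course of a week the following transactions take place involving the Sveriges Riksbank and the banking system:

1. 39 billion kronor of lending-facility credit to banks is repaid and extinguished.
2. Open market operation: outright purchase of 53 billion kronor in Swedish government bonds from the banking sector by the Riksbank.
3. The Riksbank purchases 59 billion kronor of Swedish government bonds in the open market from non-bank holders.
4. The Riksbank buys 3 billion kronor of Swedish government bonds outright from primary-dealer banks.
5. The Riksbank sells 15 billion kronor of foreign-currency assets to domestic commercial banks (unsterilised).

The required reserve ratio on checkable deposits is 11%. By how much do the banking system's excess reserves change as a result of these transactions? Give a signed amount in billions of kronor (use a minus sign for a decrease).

Discount-window repayment 39 billion kronor: reserves −39B, deposits 0.
OMO purchase (from banks) 53 billion kronor: reserves +53B, deposits 0.
Asset purchase (from non-banks) 59 billion kronor: reserves +59B, deposits +59B.
OMO purchase (from banks) 3 billion kronor: reserves +3B, deposits 0.
FX sale 15 billion kronor: reserves −15B, deposits 0.
Totals: Δreserves = +61B, Δdeposits = +59B.
Δrequired reserves = 11% × +59B = +6.49B.
Δexcess reserves = Δreserves − Δrequired = +61B − (+6.49B) = +54.51 billion.

+54.51 billion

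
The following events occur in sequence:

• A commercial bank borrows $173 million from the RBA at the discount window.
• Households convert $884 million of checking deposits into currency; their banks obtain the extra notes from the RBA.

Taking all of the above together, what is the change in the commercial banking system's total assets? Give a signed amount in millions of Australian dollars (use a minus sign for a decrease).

-$711 million

RBA balance sheet:
  Assets:      Loans to banks +$173M
  Liabilities: Bank reserves −$711M, Currency in circulation +$884M
Commercial banking system:
  Assets:      Reserves at CB −$711M
  Liabilities: Checkable deposits −$884M, Borrowings from CB +$173M
Change in total bank assets = -$711 million.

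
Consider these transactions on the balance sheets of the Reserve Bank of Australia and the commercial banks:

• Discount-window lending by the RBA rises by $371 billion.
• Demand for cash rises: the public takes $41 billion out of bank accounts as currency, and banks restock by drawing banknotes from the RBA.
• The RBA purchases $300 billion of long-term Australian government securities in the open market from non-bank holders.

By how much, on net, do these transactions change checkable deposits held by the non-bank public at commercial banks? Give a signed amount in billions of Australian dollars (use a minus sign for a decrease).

+$259 billion

Discount-window loan $371 billion: the counterparty is a bank, so public deposits are unchanged → 0.
Currency withdrawal $41 billion: non-bank counterparties' bank balances fall → −$41B.
Asset purchase (from non-banks) $300 billion: non-bank counterparties' bank balances rise → +$300B.
Net: 0 − 41 + 300 = +$259 billion.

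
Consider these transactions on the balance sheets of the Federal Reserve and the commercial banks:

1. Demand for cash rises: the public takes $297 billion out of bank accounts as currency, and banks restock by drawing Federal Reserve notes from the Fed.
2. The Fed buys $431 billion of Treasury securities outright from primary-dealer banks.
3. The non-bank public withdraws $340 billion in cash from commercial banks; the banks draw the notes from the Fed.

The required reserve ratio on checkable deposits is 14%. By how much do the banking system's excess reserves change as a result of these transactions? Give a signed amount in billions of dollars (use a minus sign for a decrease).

-$116.82 billion

Currency withdrawal $297 billion: reserves −$297B, deposits −$297B.
OMO purchase (from banks) $431 billion: reserves +$431B, deposits 0.
Currency withdrawal $340 billion: reserves −$340B, deposits −$340B.
Totals: Δreserves = −$206B, Δdeposits = −$637B.
Δrequired reserves = 14% × −$637B = −$89.18B.
Δexcess reserves = Δreserves − Δrequired = −$206B − (−$89.18B) = -$116.82 billion.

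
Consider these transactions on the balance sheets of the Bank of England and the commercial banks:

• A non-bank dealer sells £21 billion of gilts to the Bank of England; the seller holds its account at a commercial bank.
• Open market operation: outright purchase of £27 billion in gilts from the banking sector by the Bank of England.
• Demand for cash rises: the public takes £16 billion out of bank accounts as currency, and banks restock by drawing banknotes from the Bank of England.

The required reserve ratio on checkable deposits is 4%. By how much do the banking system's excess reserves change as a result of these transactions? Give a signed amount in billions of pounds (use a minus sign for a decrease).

Asset purchase (from non-banks) £21 billion: reserves +£21B, deposits +£21B.
OMO purchase (from banks) £27 billion: reserves +£27B, deposits 0.
Currency withdrawal £16 billion: reserves −£16B, deposits −£16B.
Totals: Δreserves = +£32B, Δdeposits = +£5B.
Δrequired reserves = 4% × +£5B = +£0.2B.
Δexcess reserves = Δreserves − Δrequired = +£32B − (+£0.2B) = +£31.8 billion.

+£31.8 billion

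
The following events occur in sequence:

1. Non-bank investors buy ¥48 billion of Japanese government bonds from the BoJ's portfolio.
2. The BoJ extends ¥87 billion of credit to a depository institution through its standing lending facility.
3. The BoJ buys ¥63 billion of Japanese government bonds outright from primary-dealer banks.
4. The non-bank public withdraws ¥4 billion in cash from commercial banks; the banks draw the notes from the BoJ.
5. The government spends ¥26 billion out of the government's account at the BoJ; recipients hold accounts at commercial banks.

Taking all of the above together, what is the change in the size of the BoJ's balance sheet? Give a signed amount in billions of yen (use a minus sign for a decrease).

+¥102 billion

BoJ balance sheet:
  Assets:      Securities +¥15B, Loans to banks +¥87B
  Liabilities: Bank reserves +¥124B, Currency in circulation +¥4B, Government deposits −¥26B
Commercial banking system:
  Assets:      Reserves at CB +¥124B, Securities −¥63B
  Liabilities: Checkable deposits −¥26B, Borrowings from CB +¥87B
Change in total BoJ assets = +¥102 billion.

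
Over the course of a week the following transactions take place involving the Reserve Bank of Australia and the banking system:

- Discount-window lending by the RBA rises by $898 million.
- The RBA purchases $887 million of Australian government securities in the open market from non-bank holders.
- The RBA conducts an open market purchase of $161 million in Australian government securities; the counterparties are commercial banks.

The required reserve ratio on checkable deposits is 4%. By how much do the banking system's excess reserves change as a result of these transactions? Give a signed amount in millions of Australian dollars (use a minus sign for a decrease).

+$1910.52 million

Discount-window loan $898 million: reserves +$898M, deposits 0.
Asset purchase (from non-banks) $887 million: reserves +$887M, deposits +$887M.
OMO purchase (from banks) $161 million: reserves +$161M, deposits 0.
Totals: Δreserves = +$1946M, Δdeposits = +$887M.
Δrequired reserves = 4% × +$887M = +$35.48M.
Δexcess reserves = Δreserves − Δrequired = +$1946M − (+$35.48M) = +$1910.52 million.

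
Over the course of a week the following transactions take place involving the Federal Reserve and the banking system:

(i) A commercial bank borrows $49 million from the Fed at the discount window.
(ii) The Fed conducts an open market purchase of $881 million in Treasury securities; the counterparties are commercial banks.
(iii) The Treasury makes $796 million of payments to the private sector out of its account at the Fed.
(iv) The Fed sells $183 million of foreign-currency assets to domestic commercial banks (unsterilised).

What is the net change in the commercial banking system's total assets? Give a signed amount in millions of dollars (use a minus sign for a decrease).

Discount-window loan $49 million: bank balance sheets expand → +$49M.
OMO purchase (from banks) $881 million: just an asset swap on bank balance sheets → 0.
Government spending $796 million: bank balance sheets expand → +$796M.
FX sale $183 million: just an asset swap on bank balance sheets → 0.
Net: 49 + 0 + 796 + 0 = +$845 million.

+$845 million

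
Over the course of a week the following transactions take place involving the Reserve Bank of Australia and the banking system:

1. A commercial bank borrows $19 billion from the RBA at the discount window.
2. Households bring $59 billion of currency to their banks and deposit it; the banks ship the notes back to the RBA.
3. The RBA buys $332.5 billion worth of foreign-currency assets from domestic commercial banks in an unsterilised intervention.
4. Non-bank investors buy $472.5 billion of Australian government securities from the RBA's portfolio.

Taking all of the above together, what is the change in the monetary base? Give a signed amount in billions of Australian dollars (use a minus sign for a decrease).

-$121 billion

Discount-window loan $19 billion: RBA balance sheet expands → +$19B.
Currency deposit $59 billion: just a shift between currency and reserves — both are base money → 0.
FX purchase $332.5 billion: RBA balance sheet expands → +$332.5B.
Asset sale (to non-banks) $472.5 billion: RBA balance sheet contracts → −$472.5B.
Net: 19 + 0 + 332.5 − 472.5 = -$121 billion.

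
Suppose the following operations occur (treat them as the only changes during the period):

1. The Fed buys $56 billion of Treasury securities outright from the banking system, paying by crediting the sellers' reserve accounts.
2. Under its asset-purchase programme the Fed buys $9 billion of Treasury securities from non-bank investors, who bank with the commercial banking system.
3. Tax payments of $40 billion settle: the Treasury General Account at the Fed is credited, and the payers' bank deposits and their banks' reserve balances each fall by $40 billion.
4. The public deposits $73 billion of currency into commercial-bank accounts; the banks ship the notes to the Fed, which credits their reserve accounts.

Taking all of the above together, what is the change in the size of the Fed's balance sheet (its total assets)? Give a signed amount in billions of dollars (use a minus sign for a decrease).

+$65 billion

OMO purchase (from banks) $56 billion: a Fed asset is acquired → +$56B.
Asset purchase (from non-banks) $9 billion: a Fed asset is acquired → +$9B.
Government account inflow $40 billion: only the composition of liabilities changes → 0.
Currency deposit $73 billion: only the composition of liabilities changes → 0.
Net: 56 + 9 + 0 + 0 = +$65 billion.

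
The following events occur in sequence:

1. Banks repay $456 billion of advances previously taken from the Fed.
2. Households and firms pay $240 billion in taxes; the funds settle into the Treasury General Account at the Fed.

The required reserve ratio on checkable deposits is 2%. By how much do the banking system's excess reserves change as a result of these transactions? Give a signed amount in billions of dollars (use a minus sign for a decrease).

-$691.2 billion

Discount-window repayment $456 billion: reserves −$456B, deposits 0.
Government account inflow $240 billion: reserves −$240B, deposits −$240B.
Totals: Δreserves = −$696B, Δdeposits = −$240B.
Δrequired reserves = 2% × −$240B = −$4.8B.
Δexcess reserves = Δreserves − Δrequired = −$696B − (−$4.8B) = -$691.2 billion.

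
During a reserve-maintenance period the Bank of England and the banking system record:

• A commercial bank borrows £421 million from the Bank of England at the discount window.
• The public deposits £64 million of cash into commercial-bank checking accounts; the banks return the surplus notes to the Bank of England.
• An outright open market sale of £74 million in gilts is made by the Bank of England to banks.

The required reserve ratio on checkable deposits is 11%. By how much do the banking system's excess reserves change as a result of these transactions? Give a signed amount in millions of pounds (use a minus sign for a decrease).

Discount-window loan £421 million: reserves +£421M, deposits 0.
Currency deposit £64 million: reserves +£64M, deposits +£64M.
OMO sale (to banks) £74 million: reserves −£74M, deposits 0.
Totals: Δreserves = +£411M, Δdeposits = +£64M.
Δrequired reserves = 11% × +£64M = +£7.04M.
Δexcess reserves = Δreserves − Δrequired = +£411M − (+£7.04M) = +£403.96 million.

+£403.96 million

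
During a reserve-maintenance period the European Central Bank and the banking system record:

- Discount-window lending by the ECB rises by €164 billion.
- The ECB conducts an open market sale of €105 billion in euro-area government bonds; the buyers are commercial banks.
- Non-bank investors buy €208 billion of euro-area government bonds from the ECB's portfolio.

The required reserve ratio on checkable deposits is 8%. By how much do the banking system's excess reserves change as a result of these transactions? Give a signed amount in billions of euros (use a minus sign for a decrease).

Discount-window loan €164 billion: reserves +€164B, deposits 0.
OMO sale (to banks) €105 billion: reserves −€105B, deposits 0.
Asset sale (to non-banks) €208 billion: reserves −€208B, deposits −€208B.
Totals: Δreserves = −€149B, Δdeposits = −€208B.
Δrequired reserves = 8% × −€208B = −€16.64B.
Δexcess reserves = Δreserves − Δrequired = −€149B − (−€16.64B) = -€132.36 billion.

-€132.36 billion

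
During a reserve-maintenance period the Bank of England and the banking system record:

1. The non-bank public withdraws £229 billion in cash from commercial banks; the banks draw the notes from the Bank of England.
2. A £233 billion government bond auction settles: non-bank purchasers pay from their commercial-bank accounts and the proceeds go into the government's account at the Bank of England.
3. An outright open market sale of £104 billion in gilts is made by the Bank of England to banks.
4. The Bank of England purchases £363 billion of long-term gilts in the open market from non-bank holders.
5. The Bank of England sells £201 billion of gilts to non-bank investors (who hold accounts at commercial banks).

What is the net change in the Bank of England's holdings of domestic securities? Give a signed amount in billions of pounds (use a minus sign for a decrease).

+£58 billion

Currency withdrawal £229 billion: the Bank of England's securities portfolio is untouched → 0.
Government account inflow £233 billion: the Bank of England's securities portfolio is untouched → 0.
OMO sale (to banks) £104 billion: securities removed from the Bank of England's portfolio → −£104B.
Asset purchase (from non-banks) £363 billion: securities added to the Bank of England's portfolio → +£363B.
Asset sale (to non-banks) £201 billion: securities removed from the Bank of England's portfolio → −£201B.
Net: 0 + 0 − 104 + 363 − 201 = +£58 billion.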